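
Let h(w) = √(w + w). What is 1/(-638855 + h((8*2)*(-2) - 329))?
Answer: -638855/408135711747 - 19*I*√2/408135711747 ≈ -1.5653e-6 - 6.5836e-11*I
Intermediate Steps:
h(w) = √2*√w (h(w) = √(2*w) = √2*√w)
1/(-638855 + h((8*2)*(-2) - 329)) = 1/(-638855 + √2*√((8*2)*(-2) - 329)) = 1/(-638855 + √2*√(16*(-2) - 329)) = 1/(-638855 + √2*√(-32 - 329)) = 1/(-638855 + √2*√(-361)) = 1/(-638855 + √2*(19*I)) = 1/(-638855 + 19*I*√2)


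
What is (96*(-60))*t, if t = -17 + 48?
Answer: -178560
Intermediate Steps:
t = 31
(96*(-60))*t = (96*(-60))*31 = -5760*31 = -178560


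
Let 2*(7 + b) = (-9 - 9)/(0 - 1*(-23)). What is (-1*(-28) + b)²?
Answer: 224676/529 ≈ 424.72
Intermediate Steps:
b = -170/23 (b = -7 + ((-9 - 9)/(0 - 1*(-23)))/2 = -7 + (-18/(0 + 23))/2 = -7 + (-18/23)/2 = -7 + (-18*1/23)/2 = -7 + (½)*(-18/23) = -7 - 9/23 = -170/23 ≈ -7.3913)
(-1*(-28) + b)² = (-1*(-28) - 170/23)² = (28 - 170/23)² = (474/23)² = 224676/529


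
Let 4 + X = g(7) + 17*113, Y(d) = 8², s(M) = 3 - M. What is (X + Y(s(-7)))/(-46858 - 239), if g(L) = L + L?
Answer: -665/15699 ≈ -0.042359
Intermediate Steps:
g(L) = 2*L
Y(d) = 64
X = 1931 (X = -4 + (2*7 + 17*113) = -4 + (14 + 1921) = -4 + 1935 = 1931)
(X + Y(s(-7)))/(-46858 - 239) = (1931 + 64)/(-46858 - 239) = 1995/(-47097) = 1995*(-1/47097) = -665/15699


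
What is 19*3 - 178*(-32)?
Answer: 5753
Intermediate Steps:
19*3 - 178*(-32) = 57 + 5696 = 5753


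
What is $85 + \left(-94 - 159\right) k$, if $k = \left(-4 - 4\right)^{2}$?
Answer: $-16107$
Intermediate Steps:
$k = 64$ ($k = \left(-8\right)^{2} = 64$)
$85 + \left(-94 - 159\right) k = 85 + \left(-94 - 159\right) 64 = 85 - 16192 = -16107$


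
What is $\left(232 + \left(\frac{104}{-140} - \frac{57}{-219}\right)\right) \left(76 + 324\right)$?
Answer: $\frac{47322160}{511} \approx 92607.0$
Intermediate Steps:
$\left(232 + \left(\frac{104}{-140} - \frac{57}{-219}\right)\right) \left(76 + 324\right) = \left(232 + \left(104 \left(- \frac{1}{140}\right) - - \frac{19}{73}\right)\right) 400 = \left(232 + \left(- \frac{26}{35} + \frac{19}{73}\right)\right) 400 = \left(232 - \frac{1233}{2555}\right) 400 = \frac{591527}{2555} \cdot 400 = \frac{47322160}{511}$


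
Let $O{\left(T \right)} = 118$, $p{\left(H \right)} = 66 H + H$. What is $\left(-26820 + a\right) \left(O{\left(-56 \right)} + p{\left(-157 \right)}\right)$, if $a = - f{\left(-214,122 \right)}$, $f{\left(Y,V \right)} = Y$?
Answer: $276729006$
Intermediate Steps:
$p{\left(H \right)} = 67 H$
$a = 214$ ($a = \left(-1\right) \left(-214\right) = 214$)
$\left(-26820 + a\right) \left(O{\left(-56 \right)} + p{\left(-157 \right)}\right) = \left(-26820 + 214\right) \left(118 + 67 \left(-157\right)\right) = - 26606 \left(118 - 10519\right) = \left(-26606\right) \left(-10401\right) = 276729006$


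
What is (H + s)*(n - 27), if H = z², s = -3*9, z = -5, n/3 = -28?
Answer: 222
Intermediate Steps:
n = -84 (n = 3*(-28) = -84)
s = -27
H = 25 (H = (-5)² = 25)
(H + s)*(n - 27) = (25 - 27)*(-84 - 27) = -2*(-111) = 222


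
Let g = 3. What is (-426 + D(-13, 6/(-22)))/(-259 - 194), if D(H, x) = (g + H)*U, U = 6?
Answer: 162/151 ≈ 1.0728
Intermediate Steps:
D(H, x) = 18 + 6*H (D(H, x) = (3 + H)*6 = 18 + 6*H)
(-426 + D(-13, 6/(-22)))/(-259 - 194) = (-426 + (18 + 6*(-13)))/(-259 - 194) = (-426 + (18 - 78))/(-453) = (-426 - 60)*(-1/453) = -486*(-1/453) = 162/151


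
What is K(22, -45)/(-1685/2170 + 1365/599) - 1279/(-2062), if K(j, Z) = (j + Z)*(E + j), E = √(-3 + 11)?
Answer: -270741735739/805307914 - 11958436*√2/390547 ≈ -379.50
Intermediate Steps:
E = 2*√2 (E = √8 = 2*√2 ≈ 2.8284)
K(j, Z) = (Z + j)*(j + 2*√2) (K(j, Z) = (j + Z)*(2*√2 + j) = (Z + j)*(j + 2*√2))
K(22, -45)/(-1685/2170 + 1365/599) - 1279/(-2062) = (22² - 45*22 + 2*(-45)*√2 + 2*22*√2)/(-1685/2170 + 1365/599) - 1279/(-2062) = (484 - 990 - 90*√2 + 44*√2)/(-1685*1/2170 + 1365*(1/599)) - 1279*(-1/2062) = (-506 - 46*√2)/(-337/434 + 1365/599) + 1279/2062 = (-506 - 46*√2)/(390547/259966) + 1279/2062 = (-506 - 46*√2)*(259966/390547) + 1279/2062 = (-131542796/390547 - 11958436*√2/390547) + 1279/2062 = -270741735739/805307914 - 11958436*√2/390547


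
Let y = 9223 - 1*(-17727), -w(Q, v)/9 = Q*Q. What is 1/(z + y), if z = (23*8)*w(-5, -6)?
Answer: -1/14450 ≈ -6.9204e-5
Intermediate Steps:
w(Q, v) = -9*Q² (w(Q, v) = -9*Q*Q = -9*Q²)
z = -41400 (z = (23*8)*(-9*(-5)²) = 184*(-9*25) = 184*(-225) = -41400)
y = 26950 (y = 9223 + 17727 = 26950)
1/(z + y) = 1/(-41400 + 26950) = 1/(-14450) = -1/14450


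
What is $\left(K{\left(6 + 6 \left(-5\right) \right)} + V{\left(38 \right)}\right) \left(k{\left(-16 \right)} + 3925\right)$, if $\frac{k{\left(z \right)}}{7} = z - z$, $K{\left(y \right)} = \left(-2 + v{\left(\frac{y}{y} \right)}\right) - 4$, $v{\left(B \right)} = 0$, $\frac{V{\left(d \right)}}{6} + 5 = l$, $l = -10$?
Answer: $-376800$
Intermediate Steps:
$V{\left(d \right)} = -90$ ($V{\left(d \right)} = -30 + 6 \left(-10\right) = -30 - 60 = -90$)
$K{\left(y \right)} = -6$ ($K{\left(y \right)} = \left(-2 + 0\right) - 4 = -2 - 4 = -6$)
$k{\left(z \right)} = 0$ ($k{\left(z \right)} = 7 \left(z - z\right) = 7 \cdot 0 = 0$)
$\left(K{\left(6 + 6 \left(-5\right) \right)} + V{\left(38 \right)}\right) \left(k{\left(-16 \right)} + 3925\right) = \left(-6 - 90\right) \left(0 + 3925\right) = \left(-96\right) 3925 = -376800$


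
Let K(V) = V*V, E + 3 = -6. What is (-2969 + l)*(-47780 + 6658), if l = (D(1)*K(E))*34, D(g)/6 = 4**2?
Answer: -10749907630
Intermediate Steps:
D(g) = 96 (D(g) = 6*4**2 = 6*16 = 96)
E = -9 (E = -3 - 6 = -9)
K(V) = V**2
l = 264384 (l = (96*(-9)**2)*34 = (96*81)*34 = 7776*34 = 264384)
(-2969 + l)*(-47780 + 6658) = (-2969 + 264384)*(-47780 + 6658) = 261415*(-41122) = -10749907630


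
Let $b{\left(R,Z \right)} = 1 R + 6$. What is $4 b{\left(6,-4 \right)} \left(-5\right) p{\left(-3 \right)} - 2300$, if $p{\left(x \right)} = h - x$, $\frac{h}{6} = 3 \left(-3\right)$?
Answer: $9940$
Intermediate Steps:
$h = -54$ ($h = 6 \cdot 3 \left(-3\right) = 6 \left(-9\right) = -54$)
$b{\left(R,Z \right)} = 6 + R$ ($b{\left(R,Z \right)} = R + 6 = 6 + R$)
$p{\left(x \right)} = -54 - x$
$4 b{\left(6,-4 \right)} \left(-5\right) p{\left(-3 \right)} - 2300 = 4 \left(6 + 6\right) \left(-5\right) \left(-54 - -3\right) - 2300 = 4 \cdot 12 \left(-5\right) \left(-54 + 3\right) - 2300 = 48 \left(-5\right) \left(-51\right) - 2300 = \left(-240\right) \left(-51\right) - 2300 = 12240 - 2300 = 9940$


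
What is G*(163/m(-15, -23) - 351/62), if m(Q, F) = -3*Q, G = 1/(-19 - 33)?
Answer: 5689/145080 ≈ 0.039213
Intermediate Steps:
G = -1/52 (G = 1/(-52) = -1/52 ≈ -0.019231)
G*(163/m(-15, -23) - 351/62) = -(163/((-3*(-15))) - 351/62)/52 = -(163/45 - 351*1/62)/52 = -(163*(1/45) - 351/62)/52 = -(163/45 - 351/62)/52 = -1/52*(-5689/2790) = 5689/145080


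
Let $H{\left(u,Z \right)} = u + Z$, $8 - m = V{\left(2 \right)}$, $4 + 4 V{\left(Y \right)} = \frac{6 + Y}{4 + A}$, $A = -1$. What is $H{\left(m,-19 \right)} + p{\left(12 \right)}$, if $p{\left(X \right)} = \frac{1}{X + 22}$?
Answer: $- \frac{1085}{102} \approx -10.637$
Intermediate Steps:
$V{\left(Y \right)} = - \frac{1}{2} + \frac{Y}{12}$ ($V{\left(Y \right)} = -1 + \frac{\left(6 + Y\right) \frac{1}{4 - 1}}{4} = -1 + \frac{\left(6 + Y\right) \frac{1}{3}}{4} = -1 + \frac{2 + \frac{Y}{3}}{4} = -1 + \left(\frac{1}{2} + \frac{Y}{12}\right) = - \frac{1}{2} + \frac{Y}{12}$)
$p{\left(X \right)} = \frac{1}{22 + X}$
$m = \frac{25}{3}$ ($m = 8 - \left(- \frac{1}{2} + \frac{1}{12} \cdot 2\right) = 8 - \left(- \frac{1}{2} + \frac{1}{6}\right) = 8 - - \frac{1}{3} = 8 + \frac{1}{3} = \frac{25}{3} \approx 8.3333$)
$H{\left(u,Z \right)} = Z + u$
$H{\left(m,-19 \right)} + p{\left(12 \right)} = \left(-19 + \frac{25}{3}\right) + \frac{1}{22 + 12} = - \frac{32}{3} + \frac{1}{34} = - \frac{1085}{102}$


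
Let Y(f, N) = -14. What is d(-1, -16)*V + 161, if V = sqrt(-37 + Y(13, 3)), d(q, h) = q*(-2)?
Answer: 161 + 2*I*sqrt(51) ≈ 161.0 + 14.283*I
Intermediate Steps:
d(q, h) = -2*q
V = I*sqrt(51) (V = sqrt(-37 - 14) = sqrt(-51) = I*sqrt(51) ≈ 7.1414*I)
d(-1, -16)*V + 161 = (-2*(-1))*(I*sqrt(51)) + 161 = 2*(I*sqrt(51)) + 161 = 2*I*sqrt(51) + 161 = 161 + 2*I*sqrt(51)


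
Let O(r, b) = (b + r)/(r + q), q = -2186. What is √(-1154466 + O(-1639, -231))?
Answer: 2*I*√64938685/15 ≈ 1074.5*I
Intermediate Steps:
O(r, b) = (b + r)/(-2186 + r) (O(r, b) = (b + r)/(r - 2186) = (b + r)/(-2186 + r))
√(-1154466 + O(-1639, -231)) = √(-1154466 + (-231 - 1639)/(-2186 - 1639)) = √(-1154466 - 1870/(-3825)) = √(-1154466 - 1/3825*(-1870)) = √(-1154466 + 22/45) = √(-51950948/45) = 2*I*√64938685/15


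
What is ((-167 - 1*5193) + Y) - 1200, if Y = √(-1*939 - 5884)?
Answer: -6560 + I*√6823 ≈ -6560.0 + 82.601*I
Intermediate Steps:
Y = I*√6823 (Y = √(-939 - 5884) = √(-6823) = I*√6823 ≈ 82.601*I)
((-167 - 1*5193) + Y) - 1200 = ((-167 - 1*5193) + I*√6823) - 1200 = ((-167 - 5193) + I*√6823) - 1200 = (-5360 + I*√6823) - 1200 = -6560 + I*√6823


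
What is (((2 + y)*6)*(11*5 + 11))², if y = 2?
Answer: 2509056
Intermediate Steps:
(((2 + y)*6)*(11*5 + 11))² = (((2 + 2)*6)*(11*5 + 11))² = ((4*6)*(55 + 11))² = (24*66)² = 1584² = 2509056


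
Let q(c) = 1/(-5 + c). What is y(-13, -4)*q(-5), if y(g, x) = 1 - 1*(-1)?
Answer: -⅕ ≈ -0.20000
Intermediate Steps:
y(g, x) = 2 (y(g, x) = 1 + 1 = 2)
y(-13, -4)*q(-5) = 2/(-5 - 5) = 2/(-10) = 2*(-⅒) = -⅕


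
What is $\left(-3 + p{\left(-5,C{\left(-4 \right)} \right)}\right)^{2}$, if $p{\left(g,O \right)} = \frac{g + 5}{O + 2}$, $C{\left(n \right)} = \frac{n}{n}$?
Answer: $9$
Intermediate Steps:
$C{\left(n \right)} = 1$
$p{\left(g,O \right)} = \frac{5 + g}{2 + O}$
$\left(-3 + p{\left(-5,C{\left(-4 \right)} \right)}\right)^{2} = \left(-3 + \frac{5 - 5}{2 + 1}\right)^{2} = \left(-3 + \frac{1}{3} \cdot 0\right)^{2} = \left(-3 + 0\right)^{2} = \left(-3\right)^{2} = 9$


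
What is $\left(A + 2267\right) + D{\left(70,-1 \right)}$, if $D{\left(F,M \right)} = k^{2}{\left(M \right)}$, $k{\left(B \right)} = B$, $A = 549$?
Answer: $2817$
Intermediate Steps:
$D{\left(F,M \right)} = M^{2}$
$\left(A + 2267\right) + D{\left(70,-1 \right)} = \left(549 + 2267\right) + \left(-1\right)^{2} = 2816 + 1 = 2817$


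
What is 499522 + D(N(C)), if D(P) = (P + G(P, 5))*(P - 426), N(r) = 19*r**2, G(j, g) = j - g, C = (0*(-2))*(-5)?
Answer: 501652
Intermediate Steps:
C = 0 (C = 0*(-5) = 0)
D(P) = (-426 + P)*(-5 + 2*P) (D(P) = (P + (P - 1*5))*(P - 426) = (P + (P - 5))*(-426 + P) = (P + (-5 + P))*(-426 + P) = (-5 + 2*P)*(-426 + P) = (-426 + P)*(-5 + 2*P))
499522 + D(N(C)) = 499522 + (2130 - 16283*0**2 + 2*(19*0**2)**2) = 499522 + (2130 - 16283*0 + 2*(19*0)**2) = 499522 + (2130 - 857*0 + 2*0**2) = 499522 + (2130 + 0 + 2*0) = 499522 + (2130 + 0 + 0) = 499522 + 2130 = 501652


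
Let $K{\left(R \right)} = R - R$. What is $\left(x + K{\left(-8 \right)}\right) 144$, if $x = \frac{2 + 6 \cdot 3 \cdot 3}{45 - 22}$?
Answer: $\frac{8064}{23} \approx 350.61$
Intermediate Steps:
$K{\left(R \right)} = 0$
$x = \frac{56}{23}$ ($x = \frac{2 + 18 \cdot 3}{23} = \left(2 + 54\right) \frac{1}{23} = 56 \cdot \frac{1}{23} = \frac{56}{23} \approx 2.4348$)
$\left(x + K{\left(-8 \right)}\right) 144 = \left(\frac{56}{23} + 0\right) 144 = \frac{56}{23} \cdot 144 = \frac{8064}{23}$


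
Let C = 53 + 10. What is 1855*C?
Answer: 116865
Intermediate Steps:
C = 63
1855*C = 1855*63 = 116865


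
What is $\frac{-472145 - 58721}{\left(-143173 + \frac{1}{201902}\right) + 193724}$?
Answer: $- \frac{107182907132}{10206348003} \approx -10.502$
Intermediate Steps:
$\frac{-472145 - 58721}{\left(-143173 + \frac{1}{201902}\right) + 193724} = - \frac{530866}{\left(-143173 + \frac{1}{201902}\right) + 193724} = - \frac{530866}{- \frac{28906915045}{201902} + 193724} = - \frac{530866}{\frac{10206348003}{201902}} = \left(-530866\right) \frac{201902}{10206348003} = - \frac{107182907132}{10206348003}$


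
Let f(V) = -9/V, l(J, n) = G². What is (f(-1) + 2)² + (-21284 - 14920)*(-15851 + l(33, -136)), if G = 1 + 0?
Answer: 573833521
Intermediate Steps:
G = 1
l(J, n) = 1 (l(J, n) = 1² = 1)
(f(-1) + 2)² + (-21284 - 14920)*(-15851 + l(33, -136)) = (-9/(-1) + 2)² + (-21284 - 14920)*(-15851 + 1) = (-9*(-1) + 2)² - 36204*(-15850) = (9 + 2)² + 573833400 = 11² + 573833400 = 121 + 573833400 = 573833521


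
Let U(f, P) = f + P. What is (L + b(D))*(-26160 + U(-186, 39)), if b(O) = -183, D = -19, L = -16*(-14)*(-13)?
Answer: 81420165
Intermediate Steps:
L = -2912 (L = 224*(-13) = -2912)
U(f, P) = P + f
(L + b(D))*(-26160 + U(-186, 39)) = (-2912 - 183)*(-26160 + (39 - 186)) = -3095*(-26160 - 147) = -3095*(-26307) = 81420165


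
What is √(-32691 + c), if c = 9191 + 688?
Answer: 2*I*√5703 ≈ 151.04*I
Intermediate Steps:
c = 9879
√(-32691 + c) = √(-32691 + 9879) = √(-22812) = 2*I*√5703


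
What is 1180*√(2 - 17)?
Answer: 1180*I*√15 ≈ 4570.1*I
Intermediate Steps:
1180*√(2 - 17) = 1180*√(-15) = 1180*(I*√15) = 1180*I*√15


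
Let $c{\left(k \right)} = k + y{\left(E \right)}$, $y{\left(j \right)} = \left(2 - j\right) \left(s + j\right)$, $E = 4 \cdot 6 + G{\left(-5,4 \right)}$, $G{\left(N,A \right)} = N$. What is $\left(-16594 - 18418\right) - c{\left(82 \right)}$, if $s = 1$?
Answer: $-34754$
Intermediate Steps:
$E = 19$ ($E = 4 \cdot 6 - 5 = 24 - 5 = 19$)
$y{\left(j \right)} = \left(1 + j\right) \left(2 - j\right)$ ($y{\left(j \right)} = \left(2 - j\right) \left(1 + j\right) = \left(1 + j\right) \left(2 - j\right)$)
$c{\left(k \right)} = -340 + k$ ($c{\left(k \right)} = k + \left(2 + 19 - 19^{2}\right) = k + \left(2 + 19 - 361\right) = k - 340 = -340 + k$)
$\left(-16594 - 18418\right) - c{\left(82 \right)} = \left(-16594 - 18418\right) - \left(-340 + 82\right) = -35012 - -258 = -35012 + 258 = -34754$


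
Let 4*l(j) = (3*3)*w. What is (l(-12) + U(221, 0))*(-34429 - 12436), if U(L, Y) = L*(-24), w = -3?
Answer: 995553195/4 ≈ 2.4889e+8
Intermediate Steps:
U(L, Y) = -24*L
l(j) = -27/4 (l(j) = ((3*3)*(-3))/4 = (9*(-3))/4 = (1/4)*(-27) = -27/4)
(l(-12) + U(221, 0))*(-34429 - 12436) = (-27/4 - 24*221)*(-34429 - 12436) = (-27/4 - 5304)*(-46865) = -21243/4*(-46865) = 995553195/4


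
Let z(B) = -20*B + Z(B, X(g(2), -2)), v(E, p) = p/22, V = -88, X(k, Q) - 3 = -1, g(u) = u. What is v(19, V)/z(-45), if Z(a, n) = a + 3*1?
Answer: -2/429 ≈ -0.0046620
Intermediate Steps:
X(k, Q) = 2 (X(k, Q) = 3 - 1 = 2)
Z(a, n) = 3 + a (Z(a, n) = a + 3 = 3 + a)
v(E, p) = p/22 (v(E, p) = p*(1/22) = p/22)
z(B) = 3 - 19*B (z(B) = -20*B + (3 + B) = 3 - 19*B)
v(19, V)/z(-45) = ((1/22)*(-88))/(3 - 19*(-45)) = -4/(3 + 855) = -4/858 = -4*1/858 = -2/429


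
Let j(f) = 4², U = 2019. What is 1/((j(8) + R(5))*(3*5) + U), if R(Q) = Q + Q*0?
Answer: 1/2334 ≈ 0.00042845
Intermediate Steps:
R(Q) = Q (R(Q) = Q + 0 = Q)
j(f) = 16
1/((j(8) + R(5))*(3*5) + U) = 1/((16 + 5)*(3*5) + 2019) = 1/(21*15 + 2019) = 1/(315 + 2019) = 1/2334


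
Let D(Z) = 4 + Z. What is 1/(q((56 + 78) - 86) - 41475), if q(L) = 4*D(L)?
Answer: -1/41267 ≈ -2.4232e-5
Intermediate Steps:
q(L) = 16 + 4*L (q(L) = 4*(4 + L) = 16 + 4*L)
1/(q((56 + 78) - 86) - 41475) = 1/((16 + 4*((56 + 78) - 86)) - 41475) = 1/((16 + 4*(134 - 86)) - 41475) = 1/((16 + 4*48) - 41475) = 1/((16 + 192) - 41475) = 1/(208 - 41475) = 1/(-41267) = -1/41267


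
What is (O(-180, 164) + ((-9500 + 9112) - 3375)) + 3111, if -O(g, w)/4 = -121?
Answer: -168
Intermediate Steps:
O(g, w) = 484 (O(g, w) = -4*(-121) = 484)
(O(-180, 164) + ((-9500 + 9112) - 3375)) + 3111 = (484 + ((-9500 + 9112) - 3375)) + 3111 = (484 + (-388 - 3375)) + 3111 = (484 - 3763) + 3111 = -3279 + 3111 = -168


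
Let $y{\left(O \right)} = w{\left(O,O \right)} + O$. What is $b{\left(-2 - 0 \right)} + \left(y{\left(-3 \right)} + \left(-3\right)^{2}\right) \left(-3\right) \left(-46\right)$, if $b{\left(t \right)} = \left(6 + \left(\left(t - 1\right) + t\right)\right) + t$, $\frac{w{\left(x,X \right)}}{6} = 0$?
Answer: $827$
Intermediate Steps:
$w{\left(x,X \right)} = 0$ ($w{\left(x,X \right)} = 6 \cdot 0 = 0$)
$y{\left(O \right)} = O$ ($y{\left(O \right)} = 0 + O = O$)
$b{\left(t \right)} = 5 + 3 t$ ($b{\left(t \right)} = \left(6 + \left(\left(-1 + t\right) + t\right)\right) + t = \left(6 + \left(-1 + 2 t\right)\right) + t = \left(5 + 2 t\right) + t = 5 + 3 t$)
$b{\left(-2 - 0 \right)} + \left(y{\left(-3 \right)} + \left(-3\right)^{2}\right) \left(-3\right) \left(-46\right) = \left(5 + 3 \left(-2 - 0\right)\right) + \left(-3 + \left(-3\right)^{2}\right) \left(-3\right) \left(-46\right) = \left(5 + 3 \left(-2 + 0\right)\right) + \left(-3 + 9\right) \left(-3\right) \left(-46\right) = \left(5 + 3 \left(-2\right)\right) + 6 \left(-3\right) \left(-46\right) = \left(5 - 6\right) - -828 = -1 + 828 = 827$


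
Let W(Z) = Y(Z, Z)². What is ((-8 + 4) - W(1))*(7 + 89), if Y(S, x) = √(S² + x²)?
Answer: -576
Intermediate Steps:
W(Z) = 2*Z² (W(Z) = (√(Z² + Z²))² = (√(2*Z²))² = (√2*√(Z²))² = 2*Z²)
((-8 + 4) - W(1))*(7 + 89) = ((-8 + 4) - 2*1²)*(7 + 89) = (-4 - 2)*96 = -6*96 = -576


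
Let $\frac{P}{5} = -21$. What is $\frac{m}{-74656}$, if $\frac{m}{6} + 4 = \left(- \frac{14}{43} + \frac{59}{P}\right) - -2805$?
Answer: $- \frac{3160627}{14044660} \approx -0.22504$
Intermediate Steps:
$P = -105$ ($P = 5 \left(-21\right) = -105$)
$m = \frac{25285016}{1505}$ ($m = -24 + 6 \left(\left(- \frac{14}{43} + \frac{59}{-105}\right) - -2805\right) = -24 + 6 \left(\left(\left(-14\right) \frac{1}{43} + 59 \left(- \frac{1}{105}\right)\right) + 2805\right) = -24 + 6 \left(\left(- \frac{14}{43} - \frac{59}{105}\right) + 2805\right) = -24 + 6 \left(- \frac{4007}{4515} + 2805\right) = -24 + 6 \cdot \frac{12660568}{4515} = -24 + \frac{25321136}{1505} = \frac{25285016}{1505} \approx 16801.0$)
$\frac{m}{-74656} = \frac{25285016}{1505 \left(-74656\right)} = \frac{25285016}{1505} \left(- \frac{1}{74656}\right) = - \frac{3160627}{14044660}$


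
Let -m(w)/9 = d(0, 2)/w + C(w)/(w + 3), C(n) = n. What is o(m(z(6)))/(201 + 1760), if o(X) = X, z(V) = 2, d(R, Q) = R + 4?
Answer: -108/9805 ≈ -0.011015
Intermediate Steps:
d(R, Q) = 4 + R
m(w) = -36/w - 9*w/(3 + w) (m(w) = -9*((4 + 0)/w + w/(w + 3)) = -9*(4/w + w/(3 + w)) = -36/w - 9*w/(3 + w))
o(m(z(6)))/(201 + 1760) = (9*(-12 - 1*2² - 4*2)/(2*(3 + 2)))/(201 + 1760) = (9*(½)*(-12 - 1*4 - 8)/5)/1961 = (9*(½)*(⅕)*(-12 - 4 - 8))*(1/1961) = (9*(½)*(⅕)*(-24))*(1/1961) = -108/5*1/1961 = -108/9805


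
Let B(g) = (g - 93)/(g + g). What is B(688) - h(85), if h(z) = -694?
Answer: 955539/1376 ≈ 694.43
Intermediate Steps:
B(g) = (-93 + g)/(2*g) (B(g) = (-93 + g)/((2*g)) = (-93 + g)*(1/(2*g)) = (-93 + g)/(2*g))
B(688) - h(85) = (½)*(-93 + 688)/688 - 1*(-694) = (½)*(1/688)*595 + 694 = 595/1376 + 694 = 955539/1376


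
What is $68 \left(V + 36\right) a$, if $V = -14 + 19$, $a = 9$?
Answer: $25092$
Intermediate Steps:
$V = 5$
$68 \left(V + 36\right) a = 68 \left(5 + 36\right) 9 = 68 \cdot 41 \cdot 9 = 2788 \cdot 9 = 25092$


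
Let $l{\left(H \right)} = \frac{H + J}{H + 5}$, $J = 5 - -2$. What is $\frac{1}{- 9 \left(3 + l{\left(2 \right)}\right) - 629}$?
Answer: $- \frac{7}{4673} \approx -0.001498$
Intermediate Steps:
$J = 7$ ($J = 5 + 2 = 7$)
$l{\left(H \right)} = \frac{7 + H}{5 + H}$ ($l{\left(H \right)} = \frac{H + 7}{H + 5} = \frac{7 + H}{5 + H}$)
$\frac{1}{- 9 \left(3 + l{\left(2 \right)}\right) - 629} = \frac{1}{- 9 \left(3 + \frac{7 + 2}{5 + 2}\right) - 629} = \frac{1}{- 9 \left(3 + \frac{1}{7} \cdot 9\right) - 629} = \frac{1}{- 9 \left(3 + \frac{9}{7}\right) - 629} = \frac{1}{\left(-9\right) \frac{30}{7} - 629} = \frac{1}{- \frac{270}{7} - 629} = \frac{1}{- \frac{4673}{7}} = - \frac{7}{4673}$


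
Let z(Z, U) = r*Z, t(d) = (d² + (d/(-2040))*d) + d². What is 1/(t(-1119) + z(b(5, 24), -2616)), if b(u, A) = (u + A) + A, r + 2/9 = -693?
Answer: 6120/15097840597 ≈ 4.0536e-7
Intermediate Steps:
t(d) = 4079*d²/2040 (t(d) = (d² + (d*(-1/2040))*d) + d² = (d² + (-d/2040)*d) + d² = (d² - d²/2040) + d² = 2039*d²/2040 + d² = 4079*d²/2040)
r = -6239/9 (r = -2/9 - 693 = -6239/9 ≈ -693.22)
b(u, A) = u + 2*A (b(u, A) = (A + u) + A = u + 2*A)
z(Z, U) = -6239*Z/9
1/(t(-1119) + z(b(5, 24), -2616)) = 1/((4079/2040)*(-1119)² - 6239*(5 + 2*24)/9) = 1/((4079/2040)*1252161 - 6239*(5 + 48)/9) = 1/(1702521573/680 - 6239/9*53) = 1/(1702521573/680 - 330667/9) = 1/(15097840597/6120) = 6120/15097840597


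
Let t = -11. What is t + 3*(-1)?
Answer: -14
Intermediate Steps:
t + 3*(-1) = -11 + 3*(-1) = -11 - 3 = -14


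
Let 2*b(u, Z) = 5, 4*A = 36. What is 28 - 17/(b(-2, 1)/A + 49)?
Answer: 24530/887 ≈ 27.655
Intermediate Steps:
A = 9 (A = (¼)*36 = 9)
b(u, Z) = 5/2 (b(u, Z) = (½)*5 = 5/2)
28 - 17/(b(-2, 1)/A + 49) = 28 - 17/((5/2)/9 + 49) = 28 - 17/((5/2)*(⅑) + 49) = 28 - 17/(5/18 + 49) = 28 - 17/(887/18) = 28 + (18/887)*(-17) = 28 - 306/887 = 24530/887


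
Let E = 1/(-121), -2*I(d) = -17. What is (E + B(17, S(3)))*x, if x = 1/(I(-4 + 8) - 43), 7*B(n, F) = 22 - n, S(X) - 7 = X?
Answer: -52/2541 ≈ -0.020464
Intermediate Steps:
S(X) = 7 + X
I(d) = 17/2 (I(d) = -1/2*(-17) = 17/2)
B(n, F) = 22/7 - n/7 (B(n, F) = (22 - n)/7 = 22/7 - n/7)
x = -2/69 (x = 1/(17/2 - 43) = 1/(-69/2) = -2/69 ≈ -0.028986)
E = -1/121 ≈ -0.0082645
(E + B(17, S(3)))*x = (-1/121 + (22/7 - 1/7*17))*(-2/69) = (-1/121 + (22/7 - 17/7))*(-2/69) = (-1/121 + 5/7)*(-2/69) = (598/847)*(-2/69) = -52/2541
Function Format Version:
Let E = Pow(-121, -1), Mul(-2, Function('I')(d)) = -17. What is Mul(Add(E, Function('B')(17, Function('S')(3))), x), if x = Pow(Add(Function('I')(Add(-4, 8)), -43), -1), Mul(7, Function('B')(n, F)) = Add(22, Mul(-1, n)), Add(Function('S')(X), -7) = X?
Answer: Rational(-52, 2541) ≈ -0.020464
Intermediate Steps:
Function('S')(X) = Add(7, X)
Function('I')(d) = Rational(17, 2) (Function('I')(d) = Mul(Rational(-1, 2), -17) = Rational(17, 2))
Function('B')(n, F) = Add(Rational(22, 7), Mul(Rational(-1, 7), n)) (Function('B')(n, F) = Mul(Rational(1, 7), Add(22, Mul(-1, n))) = Add(Rational(22, 7), Mul(Rational(-1, 7), n)))
x = Rational(-2, 69) (x = Pow(Add(Rational(17, 2), -43), -1) = Pow(Rational(-69, 2), -1) = Rational(-2, 69) ≈ -0.028986)
E = Rational(-1, 121) ≈ -0.0082645
Mul(Add(E, Function('B')(17, Function('S')(3))), x) = Mul(Add(Rational(-1, 121), Add(Rational(22, 7), Mul(Rational(-1, 7), 17))), Rational(-2, 69)) = Mul(Add(Rational(-1, 121), Add(Rational(22, 7), Rational(-17, 7))), Rational(-2, 69)) = Mul(Add(Rational(-1, 121), Rational(5, 7)), Rational(-2, 69)) = Mul(Rational(598, 847), Rational(-2, 69)) = Rational(-52, 2541)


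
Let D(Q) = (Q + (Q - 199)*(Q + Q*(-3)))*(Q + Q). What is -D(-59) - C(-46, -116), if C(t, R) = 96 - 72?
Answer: -3599378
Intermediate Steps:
D(Q) = 2*Q*(Q - 2*Q*(-199 + Q)) (D(Q) = (Q + (-199 + Q)*(Q - 3*Q))*(2*Q) = (Q + (-199 + Q)*(-2*Q))*(2*Q) = (Q - 2*Q*(-199 + Q))*(2*Q) = 2*Q*(Q - 2*Q*(-199 + Q)))
C(t, R) = 24
-D(-59) - C(-46, -116) = -(-59)²*(798 - 4*(-59)) - 1*24 = -3481*(798 + 236) - 24 = -3481*1034 - 24 = -1*3599354 - 24 = -3599354 - 24 = -3599378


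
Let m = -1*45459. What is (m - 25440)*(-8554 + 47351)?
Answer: -2750668503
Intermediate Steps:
m = -45459
(m - 25440)*(-8554 + 47351) = (-45459 - 25440)*(-8554 + 47351) = -70899*38797 = -2750668503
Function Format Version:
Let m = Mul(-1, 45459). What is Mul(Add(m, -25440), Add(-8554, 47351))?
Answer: -2750668503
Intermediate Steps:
m = -45459
Mul(Add(m, -25440), Add(-8554, 47351)) = Mul(Add(-45459, -25440), Add(-8554, 47351)) = Mul(-70899, 38797) = -2750668503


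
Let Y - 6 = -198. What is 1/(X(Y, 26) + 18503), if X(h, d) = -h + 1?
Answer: 1/18696 ≈ 5.3487e-5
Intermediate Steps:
Y = -192 (Y = 6 - 198 = -192)
X(h, d) = 1 - h
1/(X(Y, 26) + 18503) = 1/((1 - 1*(-192)) + 18503) = 1/((1 + 192) + 18503) = 1/(193 + 18503) = 1/18696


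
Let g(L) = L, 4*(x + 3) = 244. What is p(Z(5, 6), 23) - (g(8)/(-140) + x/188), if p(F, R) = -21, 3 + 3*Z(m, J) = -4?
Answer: -69917/3290 ≈ -21.251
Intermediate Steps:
x = 58 (x = -3 + (1/4)*244 = -3 + 61 = 58)
Z(m, J) = -7/3 (Z(m, J) = -1 + (1/3)*(-4) = -1 - 4/3 = -7/3)
p(Z(5, 6), 23) - (g(8)/(-140) + x/188) = -21 - (8/(-140) + 58/188) = -21 - (8*(-1/140) + 58*(1/188)) = -21 - (-2/35 + 29/94) = -21 - 1*827/3290 = -21 - 827/3290 = -69917/3290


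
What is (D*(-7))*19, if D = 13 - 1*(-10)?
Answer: -3059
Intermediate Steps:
D = 23 (D = 13 + 10 = 23)
(D*(-7))*19 = (23*(-7))*19 = -161*19 = -3059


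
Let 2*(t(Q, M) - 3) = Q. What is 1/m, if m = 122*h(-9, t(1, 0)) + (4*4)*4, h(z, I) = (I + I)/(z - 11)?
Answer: 10/213 ≈ 0.046948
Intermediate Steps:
t(Q, M) = 3 + Q/2
h(z, I) = 2*I/(-11 + z) (h(z, I) = (2*I)/(-11 + z) = 2*I/(-11 + z))
m = 213/10 (m = 122*(2*(3 + (1/2)*1)/(-11 - 9)) + (4*4)*4 = 122*(2*(3 + 1/2)/(-20)) + 16*4 = 122*(2*(7/2)*(-1/20)) + 64 = 122*(-7/20) + 64 = -427/10 + 64 = 213/10 ≈ 21.300)
1/m = 1/(213/10) = 10/213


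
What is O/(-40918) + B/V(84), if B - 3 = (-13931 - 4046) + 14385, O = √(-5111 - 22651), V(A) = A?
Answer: -3589/84 - I*√27762/40918 ≈ -42.726 - 0.004072*I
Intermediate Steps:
O = I*√27762 (O = √(-27762) = I*√27762 ≈ 166.62*I)
B = -3589 (B = 3 + ((-13931 - 4046) + 14385) = 3 + (-17977 + 14385) = 3 - 3592 = -3589)
O/(-40918) + B/V(84) = (I*√27762)/(-40918) - 3589/84 = (I*√27762)*(-1/40918) - 3589*1/84 = -I*√27762/40918 - 3589/84 = -3589/84 - I*√27762/40918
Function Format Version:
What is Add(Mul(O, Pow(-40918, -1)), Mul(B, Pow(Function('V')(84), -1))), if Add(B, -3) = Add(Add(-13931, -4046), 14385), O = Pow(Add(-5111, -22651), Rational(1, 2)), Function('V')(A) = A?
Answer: Add(Rational(-3589, 84), Mul(Rational(-1, 40918), I, Pow(27762, Rational(1, 2)))) ≈ Add(-42.726, Mul(-0.0040720, I))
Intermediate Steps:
O = Mul(I, Pow(27762, Rational(1, 2))) (O = Pow(-27762, Rational(1, 2)) = Mul(I, Pow(27762, Rational(1, 2))) ≈ Mul(166.62, I))
B = -3589 (B = Add(3, Add(Add(-13931, -4046), 14385)) = Add(3, Add(-17977, 14385)) = Add(3, -3592) = -3589)
Add(Mul(O, Pow(-40918, -1)), Mul(B, Pow(Function('V')(84), -1))) = Add(Mul(Mul(I, Pow(27762, Rational(1, 2))), Pow(-40918, -1)), Mul(-3589, Pow(84, -1))) = Add(Mul(Mul(I, Pow(27762, Rational(1, 2))), Rational(-1, 40918)), Mul(-3589, Rational(1, 84))) = Add(Mul(Rational(-1, 40918), I, Pow(27762, Rational(1, 2))), Rational(-3589, 84)) = Add(Rational(-3589, 84), Mul(Rational(-1, 40918), I, Pow(27762, Rational(1, 2))))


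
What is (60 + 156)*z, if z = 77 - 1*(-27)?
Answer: 22464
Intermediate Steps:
z = 104 (z = 77 + 27 = 104)
(60 + 156)*z = (60 + 156)*104 = 216*104 = 22464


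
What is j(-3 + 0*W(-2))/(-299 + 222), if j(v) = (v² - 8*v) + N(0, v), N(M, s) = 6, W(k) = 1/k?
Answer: -39/77 ≈ -0.50649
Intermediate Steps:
j(v) = 6 + v² - 8*v (j(v) = (v² - 8*v) + 6 = 6 + v² - 8*v)
j(-3 + 0*W(-2))/(-299 + 222) = (6 + (-3 + 0/(-2))² - 8*(-3 + 0/(-2)))/(-299 + 222) = (6 + (-3 + 0*(-½))² - 8*(-3 + 0*(-½)))/(-77) = -(6 + (-3 + 0)² - 8*(-3 + 0))/77 = -(6 + (-3)² - 8*(-3))/77 = -(6 + 9 + 24)/77 = -1/77*39 = -39/77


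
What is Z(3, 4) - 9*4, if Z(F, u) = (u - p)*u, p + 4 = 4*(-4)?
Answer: 60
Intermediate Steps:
p = -20 (p = -4 + 4*(-4) = -4 - 16 = -20)
Z(F, u) = u*(20 + u) (Z(F, u) = (u - 1*(-20))*u = (u + 20)*u = (20 + u)*u = u*(20 + u))
Z(3, 4) - 9*4 = 4*(20 + 4) - 9*4 = 4*24 - 36 = 96 - 36 = 60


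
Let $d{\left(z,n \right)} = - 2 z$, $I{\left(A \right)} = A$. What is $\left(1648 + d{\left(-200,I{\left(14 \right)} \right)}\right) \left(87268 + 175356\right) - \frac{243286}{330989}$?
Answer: $\frac{178023741475242}{330989} \approx 5.3785 \cdot 10^{8}$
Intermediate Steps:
$\left(1648 + d{\left(-200,I{\left(14 \right)} \right)}\right) \left(87268 + 175356\right) - \frac{243286}{330989} = \left(1648 - -400\right) \left(87268 + 175356\right) - \frac{243286}{330989} = \left(1648 + 400\right) 262624 - \frac{243286}{330989} = 2048 \cdot 262624 - \frac{243286}{330989} = 537853952 - \frac{243286}{330989} = \frac{178023741475242}{330989}$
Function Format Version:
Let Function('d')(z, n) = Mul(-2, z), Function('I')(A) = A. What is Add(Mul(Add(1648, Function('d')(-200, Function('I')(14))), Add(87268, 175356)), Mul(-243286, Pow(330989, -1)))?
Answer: Rational(178023741475242, 330989) ≈ 5.3785e+8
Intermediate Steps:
Add(Mul(Add(1648, Function('d')(-200, Function('I')(14))), Add(87268, 175356)), Mul(-243286, Pow(330989, -1))) = Add(Mul(Add(1648, Mul(-2, -200)), Add(87268, 175356)), Mul(-243286, Pow(330989, -1))) = Add(Mul(Add(1648, 400), 262624), Mul(-243286, Rational(1, 330989))) = Add(Mul(2048, 262624), Rational(-243286, 330989)) = Add(537853952, Rational(-243286, 330989)) = Rational(178023741475242, 330989)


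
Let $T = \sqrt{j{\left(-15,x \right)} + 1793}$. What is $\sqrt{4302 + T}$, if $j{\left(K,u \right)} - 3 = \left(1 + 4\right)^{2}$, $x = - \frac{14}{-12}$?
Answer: $\sqrt{4302 + \sqrt{1821}} \approx 65.914$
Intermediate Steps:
$x = \frac{7}{6}$ ($x = \left(-14\right) \left(- \frac{1}{12}\right) = \frac{7}{6} \approx 1.1667$)
$j{\left(K,u \right)} = 28$ ($j{\left(K,u \right)} = 3 + \left(1 + 4\right)^{2} = 3 + 5^{2} = 3 + 25 = 28$)
$T = \sqrt{1821}$ ($T = \sqrt{28 + 1793} = \sqrt{1821} \approx 42.673$)
$\sqrt{4302 + T} = \sqrt{4302 + \sqrt{1821}}$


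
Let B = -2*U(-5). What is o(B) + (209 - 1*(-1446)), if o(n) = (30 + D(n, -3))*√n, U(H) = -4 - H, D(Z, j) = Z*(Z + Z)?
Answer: 1655 + 38*I*√2 ≈ 1655.0 + 53.74*I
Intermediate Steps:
D(Z, j) = 2*Z² (D(Z, j) = Z*(2*Z) = 2*Z²)
B = -2 (B = -2*(-4 - 1*(-5)) = -2*(-4 + 5) = -2*1 = -2)
o(n) = √n*(30 + 2*n²) (o(n) = (30 + 2*n²)*√n = √n*(30 + 2*n²))
o(B) + (209 - 1*(-1446)) = 2*√(-2)*(15 + (-2)²) + (209 - 1*(-1446)) = 2*(I*√2)*(15 + 4) + (209 + 1446) = 2*(I*√2)*19 + 1655 = 38*I*√2 + 1655 = 1655 + 38*I*√2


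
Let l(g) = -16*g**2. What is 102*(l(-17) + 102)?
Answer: -461244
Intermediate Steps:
102*(l(-17) + 102) = 102*(-16*(-17)**2 + 102) = 102*(-16*289 + 102) = 102*(-4624 + 102) = 102*(-4522) = -461244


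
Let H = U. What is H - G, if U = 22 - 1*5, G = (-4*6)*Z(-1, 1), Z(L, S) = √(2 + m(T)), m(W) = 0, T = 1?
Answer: 17 + 24*√2 ≈ 50.941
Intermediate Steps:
Z(L, S) = √2 (Z(L, S) = √(2 + 0) = √2)
G = -24*√2 (G = (-4*6)*√2 = -24*√2 ≈ -33.941)
U = 17 (U = 22 - 5 = 17)
H = 17
H - G = 17 - (-24)*√2 = 17 + 24*√2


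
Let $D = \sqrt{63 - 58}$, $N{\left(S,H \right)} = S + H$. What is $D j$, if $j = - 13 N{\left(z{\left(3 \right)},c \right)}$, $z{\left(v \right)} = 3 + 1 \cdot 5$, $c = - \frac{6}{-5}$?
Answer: $- \frac{598 \sqrt{5}}{5} \approx -267.43$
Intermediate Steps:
$c = \frac{6}{5}$ ($c = \left(-6\right) \left(- \frac{1}{5}\right) = \frac{6}{5} \approx 1.2$)
$z{\left(v \right)} = 8$ ($z{\left(v \right)} = 3 + 5 = 8$)
$N{\left(S,H \right)} = H + S$
$D = \sqrt{5} \approx 2.2361$
$j = - \frac{598}{5}$ ($j = - 13 \left(\frac{6}{5} + 8\right) = \left(-13\right) \frac{46}{5} = - \frac{598}{5} \approx -119.6$)
$D j = \sqrt{5} \left(- \frac{598}{5}\right) = - \frac{598 \sqrt{5}}{5}$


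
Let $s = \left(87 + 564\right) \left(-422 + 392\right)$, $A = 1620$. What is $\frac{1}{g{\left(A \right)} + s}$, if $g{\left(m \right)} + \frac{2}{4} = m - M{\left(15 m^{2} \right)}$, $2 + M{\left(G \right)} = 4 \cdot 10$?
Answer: $- \frac{2}{35897} \approx -5.5715 \cdot 10^{-5}$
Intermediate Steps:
$M{\left(G \right)} = 38$ ($M{\left(G \right)} = -2 + 4 \cdot 10 = -2 + 40 = 38$)
$s = -19530$ ($s = 651 \left(-30\right) = -19530$)
$g{\left(m \right)} = - \frac{77}{2} + m$ ($g{\left(m \right)} = - \frac{1}{2} + \left(m - 38\right) = - \frac{1}{2} + \left(-38 + m\right) = - \frac{77}{2} + m$)
$\frac{1}{g{\left(A \right)} + s} = \frac{1}{\left(- \frac{77}{2} + 1620\right) - 19530} = \frac{1}{\frac{3163}{2} - 19530} = \frac{1}{- \frac{35897}{2}} = - \frac{2}{35897}$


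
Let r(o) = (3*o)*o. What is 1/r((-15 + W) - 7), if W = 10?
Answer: 1/432 ≈ 0.0023148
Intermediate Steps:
r(o) = 3*o**2
1/r((-15 + W) - 7) = 1/(3*((-15 + 10) - 7)**2) = 1/(3*(-5 - 7)**2) = 1/(3*(-12)**2) = 1/(3*144) = 1/432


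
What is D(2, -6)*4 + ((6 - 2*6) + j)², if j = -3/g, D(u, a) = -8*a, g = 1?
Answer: 273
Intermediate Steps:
j = -3 (j = -3/1 = -3*1 = -3)
D(2, -6)*4 + ((6 - 2*6) + j)² = -8*(-6)*4 + ((6 - 2*6) - 3)² = 48*4 + ((6 - 12) - 3)² = 192 + (-6 - 3)² = 192 + (-9)² = 192 + 81 = 273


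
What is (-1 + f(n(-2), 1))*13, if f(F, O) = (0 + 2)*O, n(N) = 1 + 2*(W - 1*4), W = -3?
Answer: 13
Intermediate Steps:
n(N) = -13 (n(N) = 1 + 2*(-3 - 1*4) = 1 + 2*(-3 - 4) = 1 + 2*(-7) = 1 - 14 = -13)
f(F, O) = 2*O
(-1 + f(n(-2), 1))*13 = (-1 + 2*1)*13 = (-1 + 2)*13 = 1*13 = 13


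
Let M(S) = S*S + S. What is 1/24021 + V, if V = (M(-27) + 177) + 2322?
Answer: 76891222/24021 ≈ 3201.0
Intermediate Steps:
M(S) = S + S**2 (M(S) = S**2 + S = S + S**2)
V = 3201 (V = (-27*(1 - 27) + 177) + 2322 = (-27*(-26) + 177) + 2322 = (702 + 177) + 2322 = 879 + 2322 = 3201)
1/24021 + V = 1/24021 + 3201 = 76891222/24021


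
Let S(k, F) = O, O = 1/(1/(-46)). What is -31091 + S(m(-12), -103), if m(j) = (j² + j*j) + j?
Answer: -31137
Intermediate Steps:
m(j) = j + 2*j² (m(j) = (j² + j²) + j = 2*j² + j = j + 2*j²)
O = -46 (O = 1/(-1/46) = -46)
S(k, F) = -46
-31091 + S(m(-12), -103) = -31091 - 46 = -31137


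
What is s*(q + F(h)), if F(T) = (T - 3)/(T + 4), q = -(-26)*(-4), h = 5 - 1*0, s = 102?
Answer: -31756/3 ≈ -10585.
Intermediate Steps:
h = 5 (h = 5 + 0 = 5)
q = -104 (q = -13*8 = -104)
F(T) = (-3 + T)/(4 + T)
s*(q + F(h)) = 102*(-104 + (-3 + 5)/(4 + 5)) = 102*(-104 + 2/9) = 102*(-934/9) = -31756/3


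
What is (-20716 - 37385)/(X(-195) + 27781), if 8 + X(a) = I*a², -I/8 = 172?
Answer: 58101/52294627 ≈ 0.0011110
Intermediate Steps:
I = -1376 (I = -8*172 = -1376)
X(a) = -8 - 1376*a²
(-20716 - 37385)/(X(-195) + 27781) = (-20716 - 37385)/((-8 - 1376*(-195)²) + 27781) = -58101/((-8 - 1376*38025) + 27781) = -58101/((-8 - 52322400) + 27781) = -58101/(-52322408 + 27781) = -58101/(-52294627) = -58101*(-1/52294627) = 58101/52294627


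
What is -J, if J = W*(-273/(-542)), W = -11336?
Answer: 1547364/271 ≈ 5709.8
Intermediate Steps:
J = -1547364/271 (J = -(-3094728)/(-542) = -(-3094728)*(-1)/542 = -11336*273/542 = -1547364/271 ≈ -5709.8)
-J = -1*(-1547364/271) = 1547364/271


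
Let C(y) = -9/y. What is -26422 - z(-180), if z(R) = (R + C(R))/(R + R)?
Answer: -190241999/7200 ≈ -26423.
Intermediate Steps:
z(R) = (R - 9/R)/(2*R) (z(R) = (R - 9/R)/(R + R) = (R - 9/R)/((2*R)) = (R - 9/R)*(1/(2*R)) = (R - 9/R)/(2*R))
-26422 - z(-180) = -26422 - (-9 + (-180)²)/(2*(-180)²) = -26422 - (-9 + 32400)/(2*32400) = -26422 - 32391/(2*32400) = -26422 - 1*3599/7200 = -26422 - 3599/7200 = -190241999/7200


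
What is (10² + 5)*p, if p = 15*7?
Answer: 11025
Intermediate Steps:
p = 105
(10² + 5)*p = (10² + 5)*105 = (100 + 5)*105 = 105*105 = 11025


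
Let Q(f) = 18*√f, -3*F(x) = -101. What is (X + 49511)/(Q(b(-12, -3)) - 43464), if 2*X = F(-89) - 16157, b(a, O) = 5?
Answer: -450388456/472279419 - 62174*√5/157426473 ≈ -0.95453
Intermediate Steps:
F(x) = 101/3 (F(x) = -⅓*(-101) = 101/3)
X = -24185/3 (X = (101/3 - 16157)/2 = (½)*(-48370/3) = -24185/3 ≈ -8061.7)
(X + 49511)/(Q(b(-12, -3)) - 43464) = (-24185/3 + 49511)/(18*√5 - 43464) = 124348/(3*(-43464 + 18*√5))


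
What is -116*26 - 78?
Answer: -3094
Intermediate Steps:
-116*26 - 78 = -3016 - 78 = -3094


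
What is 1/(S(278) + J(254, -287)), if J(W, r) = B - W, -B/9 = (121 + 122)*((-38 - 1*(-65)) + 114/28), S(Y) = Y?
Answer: -14/951009 ≈ -1.4721e-5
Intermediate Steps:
B = -951345/14 (B = -9*(121 + 122)*((-38 - 1*(-65)) + 114/28) = -2187*((-38 + 65) + 114*(1/28)) = -2187*(27 + 57/14) = -2187*435/14 = -9*105705/14 = -951345/14 ≈ -67953.)
J(W, r) = -951345/14 - W
1/(S(278) + J(254, -287)) = 1/(278 + (-951345/14 - 1*254)) = 1/(278 + (-951345/14 - 254)) = 1/(278 - 954901/14) = 1/(-951009/14) = -14/951009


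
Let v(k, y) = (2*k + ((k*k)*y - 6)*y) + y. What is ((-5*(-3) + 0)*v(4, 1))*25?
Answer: 7125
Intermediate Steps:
v(k, y) = y + 2*k + y*(-6 + y*k²) (v(k, y) = (2*k + (k²*y - 6)*y) + y = (2*k + (y*k² - 6)*y) + y = (2*k + (-6 + y*k²)*y) + y = (2*k + y*(-6 + y*k²)) + y = y + 2*k + y*(-6 + y*k²))
((-5*(-3) + 0)*v(4, 1))*25 = ((-5*(-3) + 0)*(-5*1 + 2*4 + 4²*1²))*25 = ((15 + 0)*(-5 + 8 + 16*1))*25 = (15*(-5 + 8 + 16))*25 = (15*19)*25 = 285*25 = 7125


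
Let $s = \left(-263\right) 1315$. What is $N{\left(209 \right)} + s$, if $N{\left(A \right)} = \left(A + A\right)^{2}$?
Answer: $-171121$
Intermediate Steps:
$N{\left(A \right)} = 4 A^{2}$ ($N{\left(A \right)} = \left(2 A\right)^{2} = 4 A^{2}$)
$s = -345845$
$N{\left(209 \right)} + s = 4 \cdot 209^{2} - 345845 = 4 \cdot 43681 - 345845 = 174724 - 345845 = -171121$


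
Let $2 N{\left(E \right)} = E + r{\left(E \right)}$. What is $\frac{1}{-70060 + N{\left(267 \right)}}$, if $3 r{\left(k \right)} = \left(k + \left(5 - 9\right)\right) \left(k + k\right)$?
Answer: $- \frac{2}{93039} \approx -2.1496 \cdot 10^{-5}$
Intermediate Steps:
$r{\left(k \right)} = \frac{2 k \left(-4 + k\right)}{3}$ ($r{\left(k \right)} = \frac{\left(k + \left(5 - 9\right)\right) \left(k + k\right)}{3} = \frac{\left(k + \left(5 - 9\right)\right) 2 k}{3} = \frac{\left(k - 4\right) 2 k}{3} = \frac{\left(-4 + k\right) 2 k}{3} = \frac{2 k \left(-4 + k\right)}{3}$)
$N{\left(E \right)} = \frac{E}{2} + \frac{E \left(-4 + E\right)}{3}$ ($N{\left(E \right)} = \frac{E + \frac{2 E \left(-4 + E\right)}{3}}{2} = \frac{E}{2} + \frac{E \left(-4 + E\right)}{3}$)
$\frac{1}{-70060 + N{\left(267 \right)}} = \frac{1}{-70060 + \frac{1}{6} \cdot 267 \left(-5 + 2 \cdot 267\right)} = \frac{1}{-70060 + \frac{1}{6} \cdot 267 \left(-5 + 534\right)} = \frac{1}{-70060 + \frac{1}{6} \cdot 267 \cdot 529} = \frac{1}{-70060 + \frac{47081}{2}} = \frac{1}{- \frac{93039}{2}} = - \frac{2}{93039}$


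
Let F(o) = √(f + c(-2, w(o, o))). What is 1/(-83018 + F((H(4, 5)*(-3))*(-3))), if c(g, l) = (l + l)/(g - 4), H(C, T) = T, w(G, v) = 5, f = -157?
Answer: -124527/10337982724 - I*√357/10337982724 ≈ -1.2046e-5 - 1.8277e-9*I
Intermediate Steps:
c(g, l) = 2*l/(-4 + g) (c(g, l) = (2*l)/(-4 + g) = 2*l/(-4 + g))
F(o) = 2*I*√357/3 (F(o) = √(-157 + 2*5/(-4 - 2)) = √(-157 + 2*5/(-6)) = √(-157 + 2*5*(-⅙)) = √(-157 - 5/3) = √(-476/3) = 2*I*√357/3)
1/(-83018 + F((H(4, 5)*(-3))*(-3))) = 1/(-83018 + 2*I*√357/3)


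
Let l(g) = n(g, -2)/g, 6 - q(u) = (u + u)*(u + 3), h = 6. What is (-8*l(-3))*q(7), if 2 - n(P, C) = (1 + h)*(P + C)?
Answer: -39664/3 ≈ -13221.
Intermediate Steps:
q(u) = 6 - 2*u*(3 + u) (q(u) = 6 - (u + u)*(u + 3) = 6 - 2*u*(3 + u))
n(P, C) = 2 - 7*C - 7*P (n(P, C) = 2 - (1 + 6)*(P + C) = 2 - 7*(C + P) = 2 - (7*C + 7*P) = 2 + (-7*C - 7*P) = 2 - 7*C - 7*P)
l(g) = (16 - 7*g)/g (l(g) = (2 - 7*(-2) - 7*g)/g = (2 + 14 - 7*g)/g = (16 - 7*g)/g)
(-8*l(-3))*q(7) = (-8*(-7 + 16/(-3)))*(6 - 6*7 - 2*7**2) = (-8*(-7 + 16*(-1/3)))*(6 - 42 - 2*49) = (-8*(-7 - 16/3))*(6 - 42 - 98) = -8*(-37/3)*(-134) = (296/3)*(-134) = -39664/3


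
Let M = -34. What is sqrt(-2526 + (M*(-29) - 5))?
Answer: I*sqrt(1545) ≈ 39.307*I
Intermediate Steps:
sqrt(-2526 + (M*(-29) - 5)) = sqrt(-2526 + (-34*(-29) - 5)) = sqrt(-2526 + (986 - 5)) = sqrt(-2526 + 981) = sqrt(-1545) = I*sqrt(1545)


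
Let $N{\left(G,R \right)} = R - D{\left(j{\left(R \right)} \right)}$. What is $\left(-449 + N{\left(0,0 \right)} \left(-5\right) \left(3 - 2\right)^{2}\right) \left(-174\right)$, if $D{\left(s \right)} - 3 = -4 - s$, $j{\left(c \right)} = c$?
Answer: $78996$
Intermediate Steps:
$D{\left(s \right)} = -1 - s$ ($D{\left(s \right)} = 3 - \left(4 + s\right) = -1 - s$)
$N{\left(G,R \right)} = 1 + 2 R$ ($N{\left(G,R \right)} = R - \left(-1 - R\right) = R + \left(1 + R\right) = 1 + 2 R$)
$\left(-449 + N{\left(0,0 \right)} \left(-5\right) \left(3 - 2\right)^{2}\right) \left(-174\right) = \left(-449 + \left(1 + 2 \cdot 0\right) \left(-5\right) \left(3 - 2\right)^{2}\right) \left(-174\right) = \left(-449 + \left(1 + 0\right) \left(-5\right) 1^{2}\right) \left(-174\right) = \left(-449 + 1 \left(-5\right) 1\right) \left(-174\right) = \left(-449 - 5\right) \left(-174\right) = \left(-454\right) \left(-174\right) = 78996$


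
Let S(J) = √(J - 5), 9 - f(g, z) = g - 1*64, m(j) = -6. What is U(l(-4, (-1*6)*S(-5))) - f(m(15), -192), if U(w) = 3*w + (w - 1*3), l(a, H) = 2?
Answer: -74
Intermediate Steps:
f(g, z) = 73 - g (f(g, z) = 9 - (g - 1*64) = 9 - (g - 64) = 9 - (-64 + g) = 9 + (64 - g) = 73 - g)
S(J) = √(-5 + J)
U(w) = -3 + 4*w (U(w) = 3*w + (w - 3) = 3*w + (-3 + w) = -3 + 4*w)
U(l(-4, (-1*6)*S(-5))) - f(m(15), -192) = (-3 + 4*2) - (73 - 1*(-6)) = (-3 + 8) - (73 + 6) = 5 - 1*79 = 5 - 79 = -74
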